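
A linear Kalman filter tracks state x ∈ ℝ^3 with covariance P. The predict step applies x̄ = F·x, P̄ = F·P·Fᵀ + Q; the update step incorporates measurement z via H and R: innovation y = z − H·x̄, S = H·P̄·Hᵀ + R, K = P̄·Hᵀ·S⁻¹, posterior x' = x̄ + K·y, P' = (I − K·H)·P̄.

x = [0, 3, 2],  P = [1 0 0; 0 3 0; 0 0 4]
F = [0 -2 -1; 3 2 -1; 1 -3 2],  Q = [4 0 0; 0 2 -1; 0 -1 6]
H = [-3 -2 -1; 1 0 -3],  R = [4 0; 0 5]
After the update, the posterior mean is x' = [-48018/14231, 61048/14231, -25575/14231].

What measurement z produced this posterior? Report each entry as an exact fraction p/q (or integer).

x̄ = F·x = [-8, 4, -5]
P̄ = F·P·Fᵀ + Q = [20 -8 10; -8 27 -24; 10 -24 50]
S = H·P̄·Hᵀ + R = [210 42; 42 415]
K = P̄·Hᵀ·S⁻¹ = [-3665/14231 4/2033; -863/14231 326/2033; -3700/42693 -668/2033]
x' − x̄ = [65830/14231, 4124/14231, 45580/14231] = K·y
y = (KᵀK)⁻¹·Kᵀ·(x' − x̄) = [-18, -5]
z = y + H·x̄ = [-18, -5] + [21, 7] = [3, 2]

z = [3, 2]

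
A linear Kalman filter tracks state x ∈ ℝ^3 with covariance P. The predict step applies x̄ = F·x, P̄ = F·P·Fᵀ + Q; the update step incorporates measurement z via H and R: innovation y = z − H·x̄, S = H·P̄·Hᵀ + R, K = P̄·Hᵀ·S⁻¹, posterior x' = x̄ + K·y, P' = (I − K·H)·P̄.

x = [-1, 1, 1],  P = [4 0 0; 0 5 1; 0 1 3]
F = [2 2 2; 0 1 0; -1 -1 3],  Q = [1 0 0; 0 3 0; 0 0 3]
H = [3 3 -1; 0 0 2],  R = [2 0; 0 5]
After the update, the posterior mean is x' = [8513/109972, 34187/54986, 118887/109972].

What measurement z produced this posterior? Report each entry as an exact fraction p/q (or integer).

z = [1, 2]

x̄ = F·x = [2, 1, 3]
P̄ = F·P·Fᵀ + Q = [57 12 4; 12 8 -2; 4 -2 33]
S = H·P̄·Hᵀ + R = [824 -54; -54 137]
K = P̄·Hᵀ·S⁻¹ = [28243/109972 8777/54986; 4139/54986 13/27493; -135/109972 26463/54986]
x' − x̄ = [-211431/109972, -20799/54986, -211029/109972] = K·y
y = (KᵀK)⁻¹·Kᵀ·(x' − x̄) = [-5, -4]
z = y + H·x̄ = [-5, -4] + [6, 6] = [1, 2]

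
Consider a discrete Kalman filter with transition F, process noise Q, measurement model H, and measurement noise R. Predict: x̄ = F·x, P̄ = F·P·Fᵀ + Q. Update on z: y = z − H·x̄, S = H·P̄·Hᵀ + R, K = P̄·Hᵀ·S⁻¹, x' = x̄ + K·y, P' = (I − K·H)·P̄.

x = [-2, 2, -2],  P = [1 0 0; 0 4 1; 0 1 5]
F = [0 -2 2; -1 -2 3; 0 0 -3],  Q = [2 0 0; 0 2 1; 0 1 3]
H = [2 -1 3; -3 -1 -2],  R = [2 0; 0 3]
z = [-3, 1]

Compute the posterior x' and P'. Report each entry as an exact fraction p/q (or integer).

x̄ = F·x = [-8, -8, 6]
P̄ = F·P·Fᵀ + Q = [30 36 -24; 36 52 -38; -24 -38 48]
y = z − H·x̄ = [-13, -19]
S = H·P̄·Hᵀ + R = [402 -30; -30 293]
K = P̄·Hᵀ·S⁻¹ = [-2734/19481 -5466/19481; -15031/58443 -6098/19481; 19841/58443 1608/19481]
x' = x̄ + K·y = [-16452/19481, 75445/58443, 1069/58443]
P' = (I − K·H)·P̄ = [26850/19481 -14824/19481 -24664/19481; -14824/19481 89426/58443 49436/58443; -24664/19481 49436/58443 79034/58443]

x' = [-16452/19481, 75445/58443, 1069/58443]
P' = [26850/19481 -14824/19481 -24664/19481; -14824/19481 89426/58443 49436/58443; -24664/19481 49436/58443 79034/58443]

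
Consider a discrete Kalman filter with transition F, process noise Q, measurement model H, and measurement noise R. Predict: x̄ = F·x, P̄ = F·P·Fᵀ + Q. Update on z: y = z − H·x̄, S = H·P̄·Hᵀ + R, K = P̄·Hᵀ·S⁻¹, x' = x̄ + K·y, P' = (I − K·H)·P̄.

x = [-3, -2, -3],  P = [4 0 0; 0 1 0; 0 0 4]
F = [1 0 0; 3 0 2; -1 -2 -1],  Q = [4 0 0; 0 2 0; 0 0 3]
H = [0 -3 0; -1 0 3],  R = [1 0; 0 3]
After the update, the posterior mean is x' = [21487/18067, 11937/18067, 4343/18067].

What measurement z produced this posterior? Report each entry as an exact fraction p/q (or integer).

z = [-2, -1]

x̄ = F·x = [-3, -15, 10]
P̄ = F·P·Fᵀ + Q = [8 12 -4; 12 54 -20; -4 -20 15]
S = H·P̄·Hᵀ + R = [487 216; 216 170]
K = P̄·Hᵀ·S⁻¹ = [-900/18067 -982/18067; -5994/18067 -36/18067; -192/18067 10903/36134]
x' − x̄ = [75688/18067, 282942/18067, -176327/18067] = K·y
y = (KᵀK)⁻¹·Kᵀ·(x' − x̄) = [-47, -34]
z = y + H·x̄ = [-47, -34] + [45, 33] = [-2, -1]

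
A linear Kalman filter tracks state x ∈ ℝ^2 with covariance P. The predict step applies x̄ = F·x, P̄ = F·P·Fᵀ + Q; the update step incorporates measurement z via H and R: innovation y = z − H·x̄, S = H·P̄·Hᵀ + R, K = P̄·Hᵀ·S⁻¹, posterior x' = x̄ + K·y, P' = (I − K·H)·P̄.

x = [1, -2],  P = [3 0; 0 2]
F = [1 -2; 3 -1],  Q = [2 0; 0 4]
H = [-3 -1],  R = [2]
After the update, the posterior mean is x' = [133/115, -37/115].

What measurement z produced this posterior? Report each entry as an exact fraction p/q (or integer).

z = [-3]

x̄ = F·x = [5, 5]
P̄ = F·P·Fᵀ + Q = [13 13; 13 33]
S = H·P̄·Hᵀ + R = [230]
K = P̄·Hᵀ·S⁻¹ = [-26/115; -36/115]
x' − x̄ = [-442/115, -612/115] = K·y
y = (KᵀK)⁻¹·Kᵀ·(x' − x̄) = [17]
z = y + H·x̄ = [17] + [-20] = [-3]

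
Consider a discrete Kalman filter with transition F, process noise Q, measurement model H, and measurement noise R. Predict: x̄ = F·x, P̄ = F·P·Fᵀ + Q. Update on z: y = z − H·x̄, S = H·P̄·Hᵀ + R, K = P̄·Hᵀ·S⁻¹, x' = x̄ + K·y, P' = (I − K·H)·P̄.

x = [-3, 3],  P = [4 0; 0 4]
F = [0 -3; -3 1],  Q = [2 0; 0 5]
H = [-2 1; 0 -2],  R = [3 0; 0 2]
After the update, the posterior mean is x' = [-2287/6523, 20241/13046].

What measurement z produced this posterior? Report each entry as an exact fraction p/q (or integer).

z = [2, -3]

x̄ = F·x = [-9, 12]
P̄ = F·P·Fᵀ + Q = [38 -12; -12 45]
S = H·P̄·Hᵀ + R = [248 -138; -138 182]
K = P̄·Hᵀ·S⁻¹ = [-3176/6523 -1548/6523; 69/13046 -6399/13046]
x' − x̄ = [56420/6523, -136311/13046] = K·y
y = (KᵀK)⁻¹·Kᵀ·(x' − x̄) = [-28, 21]
z = y + H·x̄ = [-28, 21] + [30, -24] = [2, -3]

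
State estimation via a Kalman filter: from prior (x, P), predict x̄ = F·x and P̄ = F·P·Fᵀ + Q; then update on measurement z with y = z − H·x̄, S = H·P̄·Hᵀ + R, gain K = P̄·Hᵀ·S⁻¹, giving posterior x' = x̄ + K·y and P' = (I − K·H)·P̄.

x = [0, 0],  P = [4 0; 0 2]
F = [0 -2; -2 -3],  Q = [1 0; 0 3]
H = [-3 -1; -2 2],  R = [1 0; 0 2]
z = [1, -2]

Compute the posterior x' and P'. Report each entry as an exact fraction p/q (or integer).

x̄ = F·x = [0, 0]
P̄ = F·P·Fᵀ + Q = [9 12; 12 37]
y = z − H·x̄ = [1, -2]
S = H·P̄·Hᵀ + R = [191 -68; -68 90]
K = P̄·Hᵀ·S⁻¹ = [-1551/6283 -753/6283; -1585/6283 2293/6283]
x' = x̄ + K·y = [-45/6283, -6171/6283]
P' = (I − K·H)·P̄ = [576/6283 -177/6283; -177/6283 2116/6283]

x' = [-45/6283, -6171/6283]
P' = [576/6283 -177/6283; -177/6283 2116/6283]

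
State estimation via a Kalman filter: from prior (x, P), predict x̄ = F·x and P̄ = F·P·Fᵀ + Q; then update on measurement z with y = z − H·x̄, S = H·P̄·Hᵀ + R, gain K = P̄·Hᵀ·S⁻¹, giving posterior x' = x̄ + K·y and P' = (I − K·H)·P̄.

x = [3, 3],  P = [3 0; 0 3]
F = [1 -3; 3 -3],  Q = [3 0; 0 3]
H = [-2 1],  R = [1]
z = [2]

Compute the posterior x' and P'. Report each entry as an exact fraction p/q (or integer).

x' = [12/23, 75/23]
P' = [309/23 603/23; 603/23 2397/46]

x̄ = F·x = [-6, 0]
P̄ = F·P·Fᵀ + Q = [33 36; 36 57]
y = z − H·x̄ = [-10]
S = H·P̄·Hᵀ + R = [46]
K = P̄·Hᵀ·S⁻¹ = [-15/23; -15/46]
x' = x̄ + K·y = [12/23, 75/23]
P' = (I − K·H)·P̄ = [309/23 603/23; 603/23 2397/46]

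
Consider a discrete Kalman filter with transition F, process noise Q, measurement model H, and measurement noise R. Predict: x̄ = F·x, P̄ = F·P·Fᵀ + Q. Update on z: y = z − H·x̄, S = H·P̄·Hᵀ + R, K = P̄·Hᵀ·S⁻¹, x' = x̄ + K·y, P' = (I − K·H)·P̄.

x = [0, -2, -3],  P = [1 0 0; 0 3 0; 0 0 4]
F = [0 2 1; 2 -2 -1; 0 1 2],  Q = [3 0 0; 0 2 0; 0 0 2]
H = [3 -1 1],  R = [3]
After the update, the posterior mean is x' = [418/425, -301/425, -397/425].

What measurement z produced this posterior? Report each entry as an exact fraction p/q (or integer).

x̄ = F·x = [-7, 7, -8]
P̄ = F·P·Fᵀ + Q = [19 -16 14; -16 22 -14; 14 -14 21]
S = H·P̄·Hᵀ + R = [425]
K = P̄·Hᵀ·S⁻¹ = [87/425; -84/425; 77/425]
x' − x̄ = [3393/425, -3276/425, 3003/425] = K·y
y = (KᵀK)⁻¹·Kᵀ·(x' − x̄) = [39]
z = y + H·x̄ = [39] + [-36] = [3]

z = [3]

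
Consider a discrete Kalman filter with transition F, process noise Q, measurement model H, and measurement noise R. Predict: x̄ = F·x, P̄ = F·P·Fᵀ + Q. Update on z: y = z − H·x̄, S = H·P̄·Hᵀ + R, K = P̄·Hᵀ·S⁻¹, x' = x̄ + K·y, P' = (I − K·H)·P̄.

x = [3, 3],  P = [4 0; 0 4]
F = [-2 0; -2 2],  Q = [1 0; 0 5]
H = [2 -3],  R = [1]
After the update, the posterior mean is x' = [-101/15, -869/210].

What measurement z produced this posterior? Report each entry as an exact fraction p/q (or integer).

z = [-1]

x̄ = F·x = [-6, 0]
P̄ = F·P·Fᵀ + Q = [17 16; 16 37]
S = H·P̄·Hᵀ + R = [210]
K = P̄·Hᵀ·S⁻¹ = [-1/15; -79/210]
x' − x̄ = [-11/15, -869/210] = K·y
y = (KᵀK)⁻¹·Kᵀ·(x' − x̄) = [11]
z = y + H·x̄ = [11] + [-12] = [-1]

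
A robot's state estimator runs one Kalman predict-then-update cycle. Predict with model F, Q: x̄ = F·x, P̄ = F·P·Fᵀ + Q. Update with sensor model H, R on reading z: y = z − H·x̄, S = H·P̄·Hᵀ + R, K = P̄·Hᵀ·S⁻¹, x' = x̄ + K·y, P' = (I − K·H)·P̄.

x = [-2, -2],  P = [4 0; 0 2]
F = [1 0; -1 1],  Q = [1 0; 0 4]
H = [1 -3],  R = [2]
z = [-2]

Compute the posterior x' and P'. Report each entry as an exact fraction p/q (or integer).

x' = [-2, 0]
P' = [316/121 94/121; 94/121 54/121]

x̄ = F·x = [-2, 0]
P̄ = F·P·Fᵀ + Q = [5 -4; -4 10]
y = z − H·x̄ = [0]
S = H·P̄·Hᵀ + R = [121]
K = P̄·Hᵀ·S⁻¹ = [17/121; -34/121]
x' = x̄ + K·y = [-2, 0]
P' = (I − K·H)·P̄ = [316/121 94/121; 94/121 54/121]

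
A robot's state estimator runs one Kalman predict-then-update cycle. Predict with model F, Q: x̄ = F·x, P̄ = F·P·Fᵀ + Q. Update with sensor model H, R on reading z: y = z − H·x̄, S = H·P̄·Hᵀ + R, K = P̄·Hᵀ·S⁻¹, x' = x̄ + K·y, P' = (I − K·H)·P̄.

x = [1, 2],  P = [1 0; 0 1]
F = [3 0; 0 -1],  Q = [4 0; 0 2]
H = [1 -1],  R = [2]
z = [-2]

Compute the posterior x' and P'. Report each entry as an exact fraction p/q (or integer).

x̄ = F·x = [3, -2]
P̄ = F·P·Fᵀ + Q = [13 0; 0 3]
y = z − H·x̄ = [-7]
S = H·P̄·Hᵀ + R = [18]
K = P̄·Hᵀ·S⁻¹ = [13/18; -1/6]
x' = x̄ + K·y = [-37/18, -5/6]
P' = (I − K·H)·P̄ = [65/18 13/6; 13/6 5/2]

x' = [-37/18, -5/6]
P' = [65/18 13/6; 13/6 5/2]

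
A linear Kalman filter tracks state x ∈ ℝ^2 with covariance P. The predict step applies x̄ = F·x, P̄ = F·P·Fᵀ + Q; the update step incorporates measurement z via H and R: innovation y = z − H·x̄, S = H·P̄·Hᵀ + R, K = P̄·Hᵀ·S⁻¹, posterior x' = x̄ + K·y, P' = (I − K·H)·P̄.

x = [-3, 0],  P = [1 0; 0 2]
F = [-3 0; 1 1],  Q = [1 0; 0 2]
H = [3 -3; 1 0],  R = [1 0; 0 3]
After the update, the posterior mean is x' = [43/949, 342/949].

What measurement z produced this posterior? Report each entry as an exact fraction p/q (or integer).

x̄ = F·x = [9, -3]
P̄ = F·P·Fᵀ + Q = [10 -3; -3 5]
S = H·P̄·Hᵀ + R = [190 39; 39 13]
K = P̄·Hᵀ·S⁻¹ = [9/73 379/949; -15/73 366/949]
x' − x̄ = [-8498/949, 3189/949] = K·y
y = (KᵀK)⁻¹·Kᵀ·(x' − x̄) = [-37, -11]
z = y + H·x̄ = [-37, -11] + [36, 9] = [-1, -2]

z = [-1, -2]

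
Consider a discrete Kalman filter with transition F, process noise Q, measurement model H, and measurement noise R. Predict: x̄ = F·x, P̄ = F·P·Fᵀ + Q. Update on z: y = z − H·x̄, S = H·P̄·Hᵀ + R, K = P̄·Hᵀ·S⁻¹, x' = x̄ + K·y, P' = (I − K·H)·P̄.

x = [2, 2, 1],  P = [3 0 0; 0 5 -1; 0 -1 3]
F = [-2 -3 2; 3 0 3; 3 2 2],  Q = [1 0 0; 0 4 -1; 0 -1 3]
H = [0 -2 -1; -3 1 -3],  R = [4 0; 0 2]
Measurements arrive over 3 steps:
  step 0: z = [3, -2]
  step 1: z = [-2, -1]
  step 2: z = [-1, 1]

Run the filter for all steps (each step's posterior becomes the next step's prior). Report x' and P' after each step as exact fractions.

step 0: x̄ = F·x = [-8, 9, 12]
step 0: P̄ = F·P·Fᵀ + Q = [82 9 -34; 9 58 38; -34 38 54]
step 0: y = z − H·x̄ = [33, 1]
step 0: S = H·P̄·Hᵀ + R = [442 188; 188 390]
step 0: K = P̄·Hᵀ·S⁻¹ = [7905/34259 -31339/68518; -11114/34259 -3867/68518; -11641/34259 3679/34259]
step 0: x' = x̄ + K·y = [-57753/68518, -120729/68518, 30634/34259]
step 0: P' = (I − K·H)·P̄ = [1134751/68518 450265/68518 -481885/34259; 450265/68518 229971/68518 -185515/34259; -481885/34259 -185515/34259 417594/34259]
step 1: x̄ = F·x = [600229/68518, 10545/68518, -292181/68518]
step 1: P̄ = F·P·Fᵀ + Q = [27583713/68518 -2510493/68518 -11886505/68518; -2510493/68518 655663/68518 1174229/68518; -11886505/68518 1174229/68518 5548649/68518]
step 1: y = z − H·x̄ = [-408127/68518, 845081/68518]
step 1: S = H·P̄·Hᵀ + R = [13142289/68518 -29516707/68518; -29516707/68518 93044451/68518]
step 1: K = P̄·Hᵀ·S⁻¹ = [1591655679/5131222055 -2230536482/5131222055; -273177118/1026244411 -35213471/1026244411; -2027273071/5131222055 470201538/5131222055]
step 1: x' = x̄ + K·y = [1591776248/1026244411, 1350805185/1026244411, -801256104/1026244411]
step 1: P' = (I − K·H)·P̄ = [58202529024/5131222055 4315618456/1026244411 -49522807276/5131222055; 4315618456/1026244411 2307793406/1026244411 -3522878340/1026244411; -49522807276/5131222055 -3522878340/1026244411 43337875684/5131222055]
step 2: x̄ = F·x = [-8838480259/1026244411, 2371560432/1026244411, 5874426906/1026244411]
step 2: P̄ = F·P·Fᵀ + Q = [276327162025/1026244411 -24972245052/1026244411 -117885900876/1026244411; -24972245052/1026244411 42977999624/5131222055 11931777521/1026244411; -117885900876/1026244411 11931777521/1026244411 56494416937/1026244411]
step 2: y = z − H·x̄ = [9591303359/1026244411, -10237476080/1026244411]
step 2: S = H·P̄·Hᵀ + R = [713544521821/5131222055 -1457701171868/5131222055; -1457701171868/5131222055 4811694444114/5131222055]
step 2: K = P̄·Hᵀ·S⁻¹ = [38132462388654/127500378153947 -109464111680949/255000756307894; -34384468829009/127500378153947 -8189464816597/255000756307894; -49108051607701/127500378153947 11104867160333/127500378153947]
step 2: x' = x̄ + K·y = [-195715022761157/127500378153947, 14131824199323/127500378153947, 160094045752953/127500378153947]
step 2: P' = (I − K·H)·P̄ = [2825450538997669/255000756307894 1048892042329059/255000756307894 -1201421891883675/127500378153947; 1048892042329059/255000756307894 565074921321457/255000756307894 -427537046005421/127500378153947; -1201421891883675/127500378153947 -427537046005421/127500378153947 1051506298441646/127500378153947]

step 0: x' = [-57753/68518, -120729/68518, 30634/34259], P' = [1134751/68518 450265/68518 -481885/34259; 450265/68518 229971/68518 -185515/34259; -481885/34259 -185515/34259 417594/34259]
step 1: x' = [1591776248/1026244411, 1350805185/1026244411, -801256104/1026244411], P' = [58202529024/5131222055 4315618456/1026244411 -49522807276/5131222055; 4315618456/1026244411 2307793406/1026244411 -3522878340/1026244411; -49522807276/5131222055 -3522878340/1026244411 43337875684/5131222055]
step 2: x' = [-195715022761157/127500378153947, 14131824199323/127500378153947, 160094045752953/127500378153947], P' = [2825450538997669/255000756307894 1048892042329059/255000756307894 -1201421891883675/127500378153947; 1048892042329059/255000756307894 565074921321457/255000756307894 -427537046005421/127500378153947; -1201421891883675/127500378153947 -427537046005421/127500378153947 1051506298441646/127500378153947]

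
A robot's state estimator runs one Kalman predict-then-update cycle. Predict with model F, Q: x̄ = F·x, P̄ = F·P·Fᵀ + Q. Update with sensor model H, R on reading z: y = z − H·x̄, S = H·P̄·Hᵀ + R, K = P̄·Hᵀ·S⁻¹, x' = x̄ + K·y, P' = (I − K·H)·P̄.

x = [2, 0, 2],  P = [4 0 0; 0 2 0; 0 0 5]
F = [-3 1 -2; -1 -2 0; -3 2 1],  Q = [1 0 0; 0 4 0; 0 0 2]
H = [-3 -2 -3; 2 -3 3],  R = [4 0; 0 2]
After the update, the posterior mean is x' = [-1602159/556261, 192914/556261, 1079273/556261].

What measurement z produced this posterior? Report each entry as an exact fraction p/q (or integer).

x̄ = F·x = [-10, -2, -4]
P̄ = F·P·Fᵀ + Q = [59 8 30; 8 16 4; 30 4 51]
S = H·P̄·Hᵀ + R = [1742 -1115; -1115 1033]
K = P̄·Hᵀ·S⁻¹ = [-87179/556261 4983/556261; -92544/556261 -110660/556261; -35168/556261 70277/556261]
x' − x̄ = [3960451/556261, 1305436/556261, 3304317/556261] = K·y
y = (KᵀK)⁻¹·Kᵀ·(x' − x̄) = [-44, 25]
z = y + H·x̄ = [-44, 25] + [46, -26] = [2, -1]

z = [2, -1]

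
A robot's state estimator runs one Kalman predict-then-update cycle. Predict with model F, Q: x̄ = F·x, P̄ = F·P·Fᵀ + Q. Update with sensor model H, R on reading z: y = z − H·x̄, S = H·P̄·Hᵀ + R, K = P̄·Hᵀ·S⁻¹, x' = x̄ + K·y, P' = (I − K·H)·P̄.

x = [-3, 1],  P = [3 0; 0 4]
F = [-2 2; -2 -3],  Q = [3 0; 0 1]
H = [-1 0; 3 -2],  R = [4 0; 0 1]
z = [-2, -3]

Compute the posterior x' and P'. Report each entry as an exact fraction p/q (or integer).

x' = [21074/8011, 43611/8011]
P' = [22124/8011 32952/8011; 32952/8011 51071/8011]

x̄ = F·x = [8, 3]
P̄ = F·P·Fᵀ + Q = [31 -12; -12 49]
y = z − H·x̄ = [6, -21]
S = H·P̄·Hᵀ + R = [35 -117; -117 620]
K = P̄·Hᵀ·S⁻¹ = [-5531/8011 468/8011; -8238/8011 -3286/8011]
x' = x̄ + K·y = [21074/8011, 43611/8011]
P' = (I − K·H)·P̄ = [22124/8011 32952/8011; 32952/8011 51071/8011]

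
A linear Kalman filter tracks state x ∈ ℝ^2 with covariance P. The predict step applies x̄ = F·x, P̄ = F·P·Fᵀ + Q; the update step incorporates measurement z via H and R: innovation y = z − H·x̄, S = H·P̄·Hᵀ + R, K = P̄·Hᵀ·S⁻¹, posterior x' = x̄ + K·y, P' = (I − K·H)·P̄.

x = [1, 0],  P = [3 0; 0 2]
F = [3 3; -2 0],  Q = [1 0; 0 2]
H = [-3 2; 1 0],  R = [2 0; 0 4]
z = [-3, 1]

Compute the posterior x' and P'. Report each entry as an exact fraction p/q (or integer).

x̄ = F·x = [3, -2]
P̄ = F·P·Fᵀ + Q = [46 -18; -18 14]
y = z − H·x̄ = [10, -2]
S = H·P̄·Hᵀ + R = [688 -174; -174 50]
K = P̄·Hᵀ·S⁻¹ = [-174/1031 343/1031; 242/1031 471/1031]
x' = x̄ + K·y = [667/1031, -584/1031]
P' = (I − K·H)·P̄ = [1372/1031 1884/1031; 1884/1031 3068/1031]

x' = [667/1031, -584/1031]
P' = [1372/1031 1884/1031; 1884/1031 3068/1031]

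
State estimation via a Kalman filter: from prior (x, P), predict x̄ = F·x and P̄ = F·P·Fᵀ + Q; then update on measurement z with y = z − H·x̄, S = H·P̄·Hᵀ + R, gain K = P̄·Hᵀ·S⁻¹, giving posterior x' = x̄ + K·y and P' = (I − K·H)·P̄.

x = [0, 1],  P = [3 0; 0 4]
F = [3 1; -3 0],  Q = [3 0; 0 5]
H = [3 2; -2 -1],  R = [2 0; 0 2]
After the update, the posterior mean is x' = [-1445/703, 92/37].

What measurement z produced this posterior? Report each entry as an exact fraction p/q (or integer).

x̄ = F·x = [1, 0]
P̄ = F·P·Fᵀ + Q = [34 -27; -27 32]
S = H·P̄·Hᵀ + R = [112 -79; -79 62]
K = P̄·Hᵀ·S⁻¹ = [-263/703 -800/703; 36/37 59/37]
x' − x̄ = [-2148/703, 92/37] = K·y
y = (KᵀK)⁻¹·Kᵀ·(x' − x̄) = [-4, 4]
z = y + H·x̄ = [-4, 4] + [3, -2] = [-1, 2]

z = [-1, 2]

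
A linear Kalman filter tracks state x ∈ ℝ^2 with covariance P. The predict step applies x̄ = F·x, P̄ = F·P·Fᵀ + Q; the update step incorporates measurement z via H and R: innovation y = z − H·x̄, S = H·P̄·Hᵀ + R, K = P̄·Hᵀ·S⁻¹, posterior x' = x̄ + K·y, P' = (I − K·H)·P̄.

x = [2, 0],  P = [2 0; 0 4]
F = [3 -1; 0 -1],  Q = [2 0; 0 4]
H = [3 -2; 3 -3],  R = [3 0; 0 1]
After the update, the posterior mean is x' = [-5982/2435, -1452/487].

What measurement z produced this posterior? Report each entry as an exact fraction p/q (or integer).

x̄ = F·x = [6, 0]
P̄ = F·P·Fᵀ + Q = [24 4; 4 8]
S = H·P̄·Hᵀ + R = [203 204; 204 217]
K = P̄·Hᵀ·S⁻¹ = [1648/2435 -876/2435; 316/487 -324/487]
x' − x̄ = [-20592/2435, -1452/487] = K·y
y = (KᵀK)⁻¹·Kᵀ·(x' − x̄) = [-21, -16]
z = y + H·x̄ = [-21, -16] + [18, 18] = [-3, 2]

z = [-3, 2]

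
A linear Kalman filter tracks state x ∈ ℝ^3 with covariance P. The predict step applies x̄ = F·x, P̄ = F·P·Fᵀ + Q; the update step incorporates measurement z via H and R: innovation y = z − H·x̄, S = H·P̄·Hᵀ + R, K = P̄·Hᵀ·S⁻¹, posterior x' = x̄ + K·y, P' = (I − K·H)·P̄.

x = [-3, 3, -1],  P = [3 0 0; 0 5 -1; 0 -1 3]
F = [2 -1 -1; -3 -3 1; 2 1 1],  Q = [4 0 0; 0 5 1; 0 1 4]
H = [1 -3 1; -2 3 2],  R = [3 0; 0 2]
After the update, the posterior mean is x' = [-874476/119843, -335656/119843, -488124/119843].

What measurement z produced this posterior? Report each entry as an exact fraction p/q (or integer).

x̄ = F·x = [-8, -1, -4]
P̄ = F·P·Fᵀ + Q = [22 -8 6; -8 86 -27; 6 -27 22]
S = H·P̄·Hᵀ + R = [1043 -765; -765 676]
K = P̄·Hᵀ·S⁻¹ = [-7688/119843 -18628/119843; -29768/119843 5315/119843; 36199/119843 32278/119843]
x' − x̄ = [84268/119843, -215813/119843, -8752/119843] = K·y
y = (KᵀK)⁻¹·Kᵀ·(x' − x̄) = [6, -7]
z = y + H·x̄ = [6, -7] + [-9, 5] = [-3, -2]

z = [-3, -2]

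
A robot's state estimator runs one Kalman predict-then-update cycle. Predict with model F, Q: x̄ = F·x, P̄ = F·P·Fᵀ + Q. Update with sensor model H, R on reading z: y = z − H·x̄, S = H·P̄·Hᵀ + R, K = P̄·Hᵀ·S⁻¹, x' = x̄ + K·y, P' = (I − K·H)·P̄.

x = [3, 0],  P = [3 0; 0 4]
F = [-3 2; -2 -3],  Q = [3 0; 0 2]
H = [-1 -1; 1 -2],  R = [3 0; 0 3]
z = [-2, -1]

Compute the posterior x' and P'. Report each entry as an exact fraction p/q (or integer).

x' = [4027/7149, 5822/7149]
P' = [11458/7149 2246/7149; 2246/7149 4678/7149]

x̄ = F·x = [-9, -6]
P̄ = F·P·Fᵀ + Q = [46 -6; -6 50]
y = z − H·x̄ = [-17, -4]
S = H·P̄·Hᵀ + R = [87 48; 48 273]
K = P̄·Hᵀ·S⁻¹ = [-4568/7149 774/2383; -2308/7149 -790/2383]
x' = x̄ + K·y = [4027/7149, 5822/7149]
P' = (I − K·H)·P̄ = [11458/7149 2246/7149; 2246/7149 4678/7149]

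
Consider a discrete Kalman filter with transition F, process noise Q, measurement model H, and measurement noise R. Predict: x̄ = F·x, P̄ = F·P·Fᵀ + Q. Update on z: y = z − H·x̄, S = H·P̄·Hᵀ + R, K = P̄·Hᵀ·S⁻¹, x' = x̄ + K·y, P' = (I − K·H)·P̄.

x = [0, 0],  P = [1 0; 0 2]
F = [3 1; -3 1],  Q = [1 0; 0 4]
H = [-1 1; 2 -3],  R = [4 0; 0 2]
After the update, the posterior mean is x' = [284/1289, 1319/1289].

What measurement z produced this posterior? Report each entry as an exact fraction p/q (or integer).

x̄ = F·x = [0, 0]
P̄ = F·P·Fᵀ + Q = [12 -7; -7 15]
S = H·P̄·Hᵀ + R = [45 -104; -104 269]
K = P̄·Hᵀ·S⁻¹ = [-431/1289 49/1289; -218/1289 -367/1289]
x' − x̄ = [284/1289, 1319/1289] = K·y
y = (KᵀK)⁻¹·Kᵀ·(x' − x̄) = [-1, -3]
z = y + H·x̄ = [-1, -3] + [0, 0] = [-1, -3]

z = [-1, -3]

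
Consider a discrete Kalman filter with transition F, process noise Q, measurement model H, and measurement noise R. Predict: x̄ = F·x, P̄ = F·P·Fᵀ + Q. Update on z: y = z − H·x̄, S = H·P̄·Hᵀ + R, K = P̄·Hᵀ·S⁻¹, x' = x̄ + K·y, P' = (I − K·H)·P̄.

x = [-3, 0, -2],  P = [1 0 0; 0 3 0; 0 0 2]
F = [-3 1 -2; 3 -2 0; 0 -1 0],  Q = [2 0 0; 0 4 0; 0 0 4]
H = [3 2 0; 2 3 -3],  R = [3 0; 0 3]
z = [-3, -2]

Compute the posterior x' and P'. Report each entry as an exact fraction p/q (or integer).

x' = [27767/9283, -51120/9283, -24669/9283]
P' = [76818/9283 -109305/9283 -56253/9283; -109305/9283 161751/9283 86004/9283; -56253/9283 86004/9283 49825/9283]

x̄ = F·x = [13, -9, 0]
P̄ = F·P·Fᵀ + Q = [22 -15 -3; -15 25 6; -3 6 7]
y = z − H·x̄ = [-24, -1]
S = H·P̄·Hᵀ + R = [121 78; 78 127]
K = P̄·Hᵀ·S⁻¹ = [3948/9283 -1840/9283; -1471/9283 2877/9283; 1083/9283 -1323/9283]
x' = x̄ + K·y = [27767/9283, -51120/9283, -24669/9283]
P' = (I − K·H)·P̄ = [76818/9283 -109305/9283 -56253/9283; -109305/9283 161751/9283 86004/9283; -56253/9283 86004/9283 49825/9283]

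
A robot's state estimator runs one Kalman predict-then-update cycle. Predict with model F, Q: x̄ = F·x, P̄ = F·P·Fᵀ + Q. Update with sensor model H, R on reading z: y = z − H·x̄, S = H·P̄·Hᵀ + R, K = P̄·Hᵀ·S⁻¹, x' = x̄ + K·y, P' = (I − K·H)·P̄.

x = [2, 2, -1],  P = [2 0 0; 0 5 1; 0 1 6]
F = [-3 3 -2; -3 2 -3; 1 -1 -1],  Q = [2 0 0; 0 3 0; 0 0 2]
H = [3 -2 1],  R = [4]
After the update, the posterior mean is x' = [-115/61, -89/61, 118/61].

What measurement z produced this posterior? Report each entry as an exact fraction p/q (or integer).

x̄ = F·x = [2, 1, 1]
P̄ = F·P·Fᵀ + Q = [77 71 -10; 71 83 3; -10 3 17]
S = H·P̄·Hᵀ + R = [122]
K = P̄·Hᵀ·S⁻¹ = [79/122; 25/61; -19/122]
x' − x̄ = [-237/61, -150/61, 57/61] = K·y
y = (KᵀK)⁻¹·Kᵀ·(x' − x̄) = [-6]
z = y + H·x̄ = [-6] + [5] = [-1]

z = [-1]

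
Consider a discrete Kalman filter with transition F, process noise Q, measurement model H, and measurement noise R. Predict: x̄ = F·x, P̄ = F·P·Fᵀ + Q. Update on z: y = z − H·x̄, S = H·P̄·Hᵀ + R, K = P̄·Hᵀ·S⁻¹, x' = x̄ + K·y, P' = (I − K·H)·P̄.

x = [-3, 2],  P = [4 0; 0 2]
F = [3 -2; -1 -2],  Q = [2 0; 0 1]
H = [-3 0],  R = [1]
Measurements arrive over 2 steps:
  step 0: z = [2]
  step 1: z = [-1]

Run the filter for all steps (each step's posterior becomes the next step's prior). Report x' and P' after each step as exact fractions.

step 0: x' = [-289/415, -859/415], P' = [46/415 -4/415; -4/415 5251/415]
step 1: x' = [67739/201079, 649707/201079], P' = [22296/201079 20882/201079; 20882/201079 935957/201079]

step 0: x̄ = F·x = [-13, -1]
step 0: P̄ = F·P·Fᵀ + Q = [46 -4; -4 13]
step 0: y = z − H·x̄ = [-37]
step 0: S = H·P̄·Hᵀ + R = [415]
step 0: K = P̄·Hᵀ·S⁻¹ = [-138/415; 12/415]
step 0: x' = x̄ + K·y = [-289/415, -859/415]
step 0: P' = (I − K·H)·P̄ = [46/415 -4/415; -4/415 5251/415]
step 1: x̄ = F·x = [851/415, 2007/415]
step 1: P̄ = F·P·Fᵀ + Q = [22296/415 20882/415; 20882/415 21449/415]
step 1: y = z − H·x̄ = [2138/415]
step 1: S = H·P̄·Hᵀ + R = [201079/415]
step 1: K = P̄·Hᵀ·S⁻¹ = [-66888/201079; -62646/201079]
step 1: x' = x̄ + K·y = [67739/201079, 649707/201079]
step 1: P' = (I − K·H)·P̄ = [22296/201079 20882/201079; 20882/201079 935957/201079]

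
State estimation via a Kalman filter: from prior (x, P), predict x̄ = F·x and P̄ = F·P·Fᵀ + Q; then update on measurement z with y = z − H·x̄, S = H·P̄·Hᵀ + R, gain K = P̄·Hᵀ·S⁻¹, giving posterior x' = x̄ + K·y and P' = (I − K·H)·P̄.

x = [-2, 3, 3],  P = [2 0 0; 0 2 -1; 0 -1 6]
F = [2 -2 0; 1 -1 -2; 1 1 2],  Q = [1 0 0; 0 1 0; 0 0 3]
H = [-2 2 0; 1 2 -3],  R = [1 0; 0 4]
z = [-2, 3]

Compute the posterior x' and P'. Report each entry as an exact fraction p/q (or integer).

x' = [-1829/5106, -1038/851, -2863/1702]
P' = [131815/40848 20459/6808 38799/13616; 20459/6808 10313/3404 18985/6808; 38799/13616 18985/6808 41061/13616]

x̄ = F·x = [-10, -11, 7]
P̄ = F·P·Fᵀ + Q = [17 4 4; 4 25 -20; 4 -20 27]
y = z − H·x̄ = [0, 56]
S = H·P̄·Hᵀ + R = [137 202; 202 596]
K = P̄·Hᵀ·S⁻¹ = [-9061/20424 7033/40848; 167/3404 1189/6808; -829/6808 -2111/13616]
x' = x̄ + K·y = [-1829/5106, -1038/851, -2863/1702]
P' = (I − K·H)·P̄ = [131815/40848 20459/6808 38799/13616; 20459/6808 10313/3404 18985/6808; 38799/13616 18985/6808 41061/13616]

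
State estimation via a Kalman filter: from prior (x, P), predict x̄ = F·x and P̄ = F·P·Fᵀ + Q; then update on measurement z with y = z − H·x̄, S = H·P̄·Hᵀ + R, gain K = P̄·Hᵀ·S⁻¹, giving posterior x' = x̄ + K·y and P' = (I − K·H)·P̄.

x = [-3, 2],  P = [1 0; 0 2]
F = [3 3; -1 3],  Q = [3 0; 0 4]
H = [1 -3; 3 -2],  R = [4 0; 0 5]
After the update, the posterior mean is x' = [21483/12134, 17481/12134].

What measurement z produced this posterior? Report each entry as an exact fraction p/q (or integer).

x̄ = F·x = [-3, 9]
P̄ = F·P·Fᵀ + Q = [30 15; 15 23]
S = H·P̄·Hᵀ + R = [151 63; 63 187]
K = P̄·Hᵀ·S⁻¹ = [-6585/24268 10005/24268; -10035/24268 3251/24268]
x' − x̄ = [57885/12134, -91725/12134] = K·y
y = (KᵀK)⁻¹·Kᵀ·(x' − x̄) = [28, 30]
z = y + H·x̄ = [28, 30] + [-30, -27] = [-2, 3]

z = [-2, 3]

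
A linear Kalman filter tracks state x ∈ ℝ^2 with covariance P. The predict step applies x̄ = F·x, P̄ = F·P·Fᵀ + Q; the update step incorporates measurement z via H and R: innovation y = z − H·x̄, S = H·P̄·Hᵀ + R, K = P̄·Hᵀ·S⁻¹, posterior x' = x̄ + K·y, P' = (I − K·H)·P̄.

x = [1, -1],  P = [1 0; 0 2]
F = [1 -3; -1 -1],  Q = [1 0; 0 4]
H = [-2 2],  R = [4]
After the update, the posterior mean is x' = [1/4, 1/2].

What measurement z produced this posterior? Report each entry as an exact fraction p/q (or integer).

x̄ = F·x = [4, 0]
P̄ = F·P·Fᵀ + Q = [20 5; 5 7]
S = H·P̄·Hᵀ + R = [72]
K = P̄·Hᵀ·S⁻¹ = [-5/12; 1/18]
x' − x̄ = [-15/4, 1/2] = K·y
y = (KᵀK)⁻¹·Kᵀ·(x' − x̄) = [9]
z = y + H·x̄ = [9] + [-8] = [1]

z = [1]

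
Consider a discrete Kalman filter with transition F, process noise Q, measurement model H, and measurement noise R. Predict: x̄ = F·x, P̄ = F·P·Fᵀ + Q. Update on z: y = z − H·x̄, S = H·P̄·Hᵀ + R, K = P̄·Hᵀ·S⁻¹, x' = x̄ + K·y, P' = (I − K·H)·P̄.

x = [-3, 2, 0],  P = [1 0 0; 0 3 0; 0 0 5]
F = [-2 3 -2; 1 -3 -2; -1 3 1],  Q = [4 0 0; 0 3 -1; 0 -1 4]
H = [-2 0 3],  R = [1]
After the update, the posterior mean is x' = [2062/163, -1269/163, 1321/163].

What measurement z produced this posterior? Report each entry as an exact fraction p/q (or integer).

z = [-1]

x̄ = F·x = [12, -9, 9]
P̄ = F·P·Fᵀ + Q = [55 -9 19; -9 51 -39; 19 -39 37]
S = H·P̄·Hᵀ + R = [326]
K = P̄·Hᵀ·S⁻¹ = [-53/326; -99/326; 73/326]
x' − x̄ = [106/163, 198/163, -146/163] = K·y
y = (KᵀK)⁻¹·Kᵀ·(x' − x̄) = [-4]
z = y + H·x̄ = [-4] + [3] = [-1]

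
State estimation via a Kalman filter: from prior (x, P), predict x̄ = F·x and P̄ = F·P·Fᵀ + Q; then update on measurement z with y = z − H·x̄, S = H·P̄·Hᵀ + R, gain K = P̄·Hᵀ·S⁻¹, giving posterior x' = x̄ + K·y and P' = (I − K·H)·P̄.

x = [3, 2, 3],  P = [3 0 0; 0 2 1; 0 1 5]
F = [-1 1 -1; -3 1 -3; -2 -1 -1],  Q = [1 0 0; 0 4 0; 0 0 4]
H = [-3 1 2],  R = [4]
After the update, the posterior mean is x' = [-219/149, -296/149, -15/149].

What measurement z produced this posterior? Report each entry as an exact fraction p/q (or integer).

z = [3]

x̄ = F·x = [-4, -16, -11]
P̄ = F·P·Fᵀ + Q = [9 22 9; 22 72 33; 9 33 25]
S = H·P̄·Hᵀ + R = [149]
K = P̄·Hᵀ·S⁻¹ = [13/149; 72/149; 56/149]
x' − x̄ = [377/149, 2088/149, 1624/149] = K·y
y = (KᵀK)⁻¹·Kᵀ·(x' − x̄) = [29]
z = y + H·x̄ = [29] + [-26] = [3]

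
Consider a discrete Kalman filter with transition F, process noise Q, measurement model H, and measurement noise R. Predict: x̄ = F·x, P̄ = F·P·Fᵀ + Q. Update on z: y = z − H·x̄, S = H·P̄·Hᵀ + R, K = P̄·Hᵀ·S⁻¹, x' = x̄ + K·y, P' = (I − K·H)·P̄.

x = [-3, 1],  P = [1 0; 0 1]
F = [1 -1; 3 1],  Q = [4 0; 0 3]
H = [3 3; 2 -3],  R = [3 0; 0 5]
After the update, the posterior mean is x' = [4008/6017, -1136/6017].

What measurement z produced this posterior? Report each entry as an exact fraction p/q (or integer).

z = [2, 2]

x̄ = F·x = [-4, -8]
P̄ = F·P·Fᵀ + Q = [6 2; 2 13]
S = H·P̄·Hᵀ + R = [210 -87; -87 122]
K = P̄·Hᵀ·S⁻¹ = [1150/6017 1116/6017; 815/6017 -1145/6017]
x' − x̄ = [28076/6017, 47000/6017] = K·y
y = (KᵀK)⁻¹·Kᵀ·(x' − x̄) = [38, -14]
z = y + H·x̄ = [38, -14] + [-36, 16] = [2, 2]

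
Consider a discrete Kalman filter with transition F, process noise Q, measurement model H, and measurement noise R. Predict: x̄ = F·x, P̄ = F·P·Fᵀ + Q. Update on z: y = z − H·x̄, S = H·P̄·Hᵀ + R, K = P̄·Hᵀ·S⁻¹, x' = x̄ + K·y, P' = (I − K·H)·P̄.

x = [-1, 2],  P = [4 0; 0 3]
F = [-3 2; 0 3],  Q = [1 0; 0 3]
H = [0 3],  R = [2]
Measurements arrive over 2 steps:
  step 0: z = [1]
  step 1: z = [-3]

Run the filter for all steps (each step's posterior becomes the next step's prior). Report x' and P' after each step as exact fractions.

step 0: x' = [29/8, 3/8], P' = [2603/68 9/68; 9/68 15/68]
step 1: x' = [-64881/6374, -2898/3187], P' = [1098895/3187 18/3187; 18/3187 678/3187]

step 0: x̄ = F·x = [7, 6]
step 0: P̄ = F·P·Fᵀ + Q = [49 18; 18 30]
step 0: y = z − H·x̄ = [-17]
step 0: S = H·P̄·Hᵀ + R = [272]
step 0: K = P̄·Hᵀ·S⁻¹ = [27/136; 45/136]
step 0: x' = x̄ + K·y = [29/8, 3/8]
step 0: P' = (I − K·H)·P̄ = [2603/68 9/68; 9/68 15/68]
step 1: x̄ = F·x = [-81/8, 9/8]
step 1: P̄ = F·P·Fᵀ + Q = [23447/68 9/68; 9/68 339/68]
step 1: y = z − H·x̄ = [-51/8]
step 1: S = H·P̄·Hᵀ + R = [3187/68]
step 1: K = P̄·Hᵀ·S⁻¹ = [27/3187; 1017/3187]
step 1: x' = x̄ + K·y = [-64881/6374, -2898/3187]
step 1: P' = (I − K·H)·P̄ = [1098895/3187 18/3187; 18/3187 678/3187]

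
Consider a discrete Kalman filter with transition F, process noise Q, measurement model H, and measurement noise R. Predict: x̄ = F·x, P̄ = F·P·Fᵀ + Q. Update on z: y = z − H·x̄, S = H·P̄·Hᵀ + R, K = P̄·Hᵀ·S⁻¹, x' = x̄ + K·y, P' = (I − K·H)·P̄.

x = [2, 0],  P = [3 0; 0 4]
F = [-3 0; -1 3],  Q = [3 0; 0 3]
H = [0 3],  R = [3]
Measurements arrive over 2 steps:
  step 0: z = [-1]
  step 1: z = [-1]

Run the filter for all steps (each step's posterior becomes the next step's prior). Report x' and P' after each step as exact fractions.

step 0: x' = [-717/127, -44/127], P' = [3567/127 9/127; 9/127 42/127]
step 1: x' = [61839/12943, -3687/12943], P' = [646356/12943 10620/12943; 10620/12943 4272/12943]

step 0: x̄ = F·x = [-6, -2]
step 0: P̄ = F·P·Fᵀ + Q = [30 9; 9 42]
step 0: y = z − H·x̄ = [5]
step 0: S = H·P̄·Hᵀ + R = [381]
step 0: K = P̄·Hᵀ·S⁻¹ = [9/127; 42/127]
step 0: x' = x̄ + K·y = [-717/127, -44/127]
step 0: P' = (I − K·H)·P̄ = [3567/127 9/127; 9/127 42/127]
step 1: x̄ = F·x = [2151/127, 585/127]
step 1: P̄ = F·P·Fᵀ + Q = [32484/127 10620/127; 10620/127 4272/127]
step 1: y = z − H·x̄ = [-1882/127]
step 1: S = H·P̄·Hᵀ + R = [38829/127]
step 1: K = P̄·Hᵀ·S⁻¹ = [10620/12943; 4272/12943]
step 1: x' = x̄ + K·y = [61839/12943, -3687/12943]
step 1: P' = (I − K·H)·P̄ = [646356/12943 10620/12943; 10620/12943 4272/12943]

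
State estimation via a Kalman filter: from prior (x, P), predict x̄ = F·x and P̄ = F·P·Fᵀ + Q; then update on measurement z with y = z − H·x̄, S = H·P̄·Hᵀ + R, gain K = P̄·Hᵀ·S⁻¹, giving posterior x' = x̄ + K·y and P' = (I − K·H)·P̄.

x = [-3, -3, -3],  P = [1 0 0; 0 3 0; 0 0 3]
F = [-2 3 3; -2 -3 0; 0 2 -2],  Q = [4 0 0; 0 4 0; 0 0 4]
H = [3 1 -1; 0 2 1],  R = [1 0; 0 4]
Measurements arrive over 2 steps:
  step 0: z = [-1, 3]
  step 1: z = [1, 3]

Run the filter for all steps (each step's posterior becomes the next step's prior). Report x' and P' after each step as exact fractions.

step 0: x̄ = F·x = [-12, 15, 0]
step 0: P̄ = F·P·Fᵀ + Q = [62 -23 0; -23 35 -18; 0 -18 28]
step 0: y = z − H·x̄ = [20, -27]
step 0: S = H·P̄·Hᵀ + R = [520 -78; -78 100]
step 0: K = P̄·Hᵀ·S⁻¹ = [3178/11479 -431/1766; 614/11479 496/883; -1306/11479 -149/883]
step 0: x' = x̄ + K·y = [2905/22958, 10369/11479, 26179/11479]
step 0: P' = (I − K·H)·P̄ = [64815/11479 -67491/11479 123776/11479; -67491/11479 76293/11479 -126794/11479; 123776/11479 -126794/11479 245840/11479]
step 1: x̄ = F·x = [106739/11479, -34012/11479, -31620/11479]
step 1: P̄ = F·P·Fᵀ + Q = [246661/11479 -28887/11479 -252214/11479; -28887/11479 181921/11479 -453454/11479; -252214/11479 -453454/11479 2348800/11479]
step 1: y = z − H·x̄ = [-306346/11479, 134081/11479]
step 1: S = H·P̄·Hᵀ + R = [7009019/11479 -2461468/11479; -2461468/11479 1308584/11479]
step 1: K = P̄·Hᵀ·S⁻¹ = [5418008/33899571 4321913/67799142; 5417080/33899571 15736339/67799142; -12064894/33899571 29317445/67799142]
step 1: x' = x̄ + K·y = [130578415/22599714, -102071665/22599714, 266549569/22599714]
step 1: P' = (I − K·H)·P̄ = [332115287/33899571 -327428009/33899571 663499844/33899571; -327428009/33899571 339724595/33899571 -647976512/33899571; 663499844/33899571 -647976512/33899571 1354587914/33899571]

step 0: x' = [2905/22958, 10369/11479, 26179/11479], P' = [64815/11479 -67491/11479 123776/11479; -67491/11479 76293/11479 -126794/11479; 123776/11479 -126794/11479 245840/11479]
step 1: x' = [130578415/22599714, -102071665/22599714, 266549569/22599714], P' = [332115287/33899571 -327428009/33899571 663499844/33899571; -327428009/33899571 339724595/33899571 -647976512/33899571; 663499844/33899571 -647976512/33899571 1354587914/33899571]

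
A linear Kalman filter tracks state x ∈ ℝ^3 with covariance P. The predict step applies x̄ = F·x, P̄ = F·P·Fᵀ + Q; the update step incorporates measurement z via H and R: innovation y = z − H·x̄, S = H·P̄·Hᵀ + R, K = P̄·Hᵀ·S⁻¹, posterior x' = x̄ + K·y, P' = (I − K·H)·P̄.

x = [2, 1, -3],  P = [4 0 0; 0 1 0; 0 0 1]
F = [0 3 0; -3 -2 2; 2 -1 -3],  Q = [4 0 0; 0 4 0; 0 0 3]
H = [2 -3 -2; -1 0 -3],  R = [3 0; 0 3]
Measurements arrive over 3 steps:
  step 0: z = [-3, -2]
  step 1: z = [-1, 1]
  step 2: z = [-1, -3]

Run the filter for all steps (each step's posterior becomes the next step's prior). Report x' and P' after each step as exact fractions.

step 0: x̄ = F·x = [3, -14, 12]
step 0: P̄ = F·P·Fᵀ + Q = [13 -6 -3; -6 48 -28; -3 -28 29]
step 0: y = z − H·x̄ = [-27, 37]
step 0: S = H·P̄·Hᵀ + R = [363 -110; -110 259]
step 0: K = P̄·Hᵀ·S⁻¹ = [12510/81917 368/7447; -16000/81917 1970/7447; -4060/81917 -2572/7447]
step 0: x' = x̄ + K·y = [57757/81917, 86952/81917, 45820/81917]
step 0: P' = (I − K·H)·P̄ = [455613/81917 395178/81917 -155919/81917; 395178/81917 381716/81917 -153396/81917; -155919/81917 -153396/81917 80265/81917]
step 1: x̄ = F·x = [260856/81917, -255535/81917, -108898/81917]
step 1: P̄ = F·P·Fᵀ + Q = [3763112/81917 -6767274/81917 2606484/81917; -6767274/81917 14116441/81917 -5487545/81917; 2606484/81917 -5487545/81917 2542244/81917]
step 1: y = z − H·x̄ = [-1588030/81917, 16079/81917]
step 1: S = H·P̄·Hᵀ + R = [147020020/81917 -72388423/81917; -72388423/81917 42527963/81917]
step 1: K = P̄·Hᵀ·S⁻¹ = [1505544126/12358584743 -803239358/12358584743; -2786997788/12358584743 2006736701/12358584743; -429459619/12358584743 -3704761775/12358584743]
step 1: x' = x̄ + K·y = [10010699338/12358584743, 15870350042/12358584743, -8830880857/12358584743]
step 1: P' = (I − K·H)·P̄ = [38516662428/12358584743 32195996238/12358584743 -12035648118/12358584743; 32195996238/12358584743 32743485578/12358584743 -12738735447/12358584743; -12035648118/12358584743 -12738735447/12358584743 7716644481/12358584743]
step 2: x̄ = F·x = [47611050126/12358584743, -79434559812/12358584743, 30643691205/12358584743]
step 2: P̄ = F·P·Fᵀ + Q = [344125709174/12358584743 -562657292292/12358584743 209594139717/12358584743; -562657292292/12358584743 1190614436908/12358584743 -451527233858/12358584743; 209594139717/12358584743 -451527233858/12358584743 232547069630/12358584743]
step 2: y = z − H·x̄ = [-284596982021/12358584743, 102466369512/12358584743]
step 2: S = H·P̄·Hᵀ + R = [12716104385089/12358584743 -5883062541034/12358584743; -5883062541034/12358584743 3731689928375/12358584743]
step 2: K = P̄·Hᵀ·S⁻¹ = [127795255292400/1039126572122933 -9920714361065/148446653160419; -232970093324492/1039126572122933 23799112326746/148446653160419; -36715355889766/1039126572122933 -44358726592391/148446653160419]
step 2: x' = x̄ + K·y = [484520386395186/1039126572122933, 67182779997800/1039126572122933, 847573553626249/1039126572122933]
step 2: P' = (I − K·H)·P̄ = [3230691413288469/1039126572122933 2697633778390158/1039126572122933 -1007452137235368/1039126572122933; 2697633778390158/1039126572122933 2741929309418336/1039126572122933 -1065805045750608/1039126572122933; -1007452137235368/1039126572122933 -1065805045750608/1039126572122933 646328465225193/1039126572122933]

step 0: x' = [57757/81917, 86952/81917, 45820/81917], P' = [455613/81917 395178/81917 -155919/81917; 395178/81917 381716/81917 -153396/81917; -155919/81917 -153396/81917 80265/81917]
step 1: x' = [10010699338/12358584743, 15870350042/12358584743, -8830880857/12358584743], P' = [38516662428/12358584743 32195996238/12358584743 -12035648118/12358584743; 32195996238/12358584743 32743485578/12358584743 -12738735447/12358584743; -12035648118/12358584743 -12738735447/12358584743 7716644481/12358584743]
step 2: x' = [484520386395186/1039126572122933, 67182779997800/1039126572122933, 847573553626249/1039126572122933], P' = [3230691413288469/1039126572122933 2697633778390158/1039126572122933 -1007452137235368/1039126572122933; 2697633778390158/1039126572122933 2741929309418336/1039126572122933 -1065805045750608/1039126572122933; -1007452137235368/1039126572122933 -1065805045750608/1039126572122933 646328465225193/1039126572122933]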